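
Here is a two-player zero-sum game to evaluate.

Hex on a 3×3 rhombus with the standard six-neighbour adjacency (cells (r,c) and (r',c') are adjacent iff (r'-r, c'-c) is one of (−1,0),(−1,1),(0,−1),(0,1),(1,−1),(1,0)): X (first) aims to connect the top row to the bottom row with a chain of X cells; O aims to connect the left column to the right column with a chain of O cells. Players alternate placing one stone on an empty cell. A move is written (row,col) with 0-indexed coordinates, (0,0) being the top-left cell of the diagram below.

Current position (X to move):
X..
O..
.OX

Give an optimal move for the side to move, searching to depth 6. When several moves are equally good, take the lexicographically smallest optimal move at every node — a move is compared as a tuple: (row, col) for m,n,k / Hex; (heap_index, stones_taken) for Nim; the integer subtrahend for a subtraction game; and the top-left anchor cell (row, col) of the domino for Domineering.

X's best at [X../O../.OX]: (1,1)

p1 X@[X../O../.OX]: (0,1)[XX./O../.OX]-1 (0,2)[X.X/O../.OX]-1 (1,1)[X../OX./.OX]+1* (1,2)[X../O.X/.OX]-1 (2,0)[X../O../XOX]-1
p2 O@[X../OX./.OX]: (0,1)[XO./OX./.OX]-1* (0,2)[X.O/OX./.OX]-1 (1,2)[X../OXO/.OX]-1 (2,0)[X../OX./OOX]-1
p3 X@[XO./OX./.OX]: (0,2)[XOX/OX./.OX]+1* (1,2)[XO./OXX/.OX]-1 (2,0)[XO./OX./XOX]-1
p4 O@[XOX/OX./.OX]: (1,2)[XOX/OXO/.OX]-1* (2,0)[XOX/OX./OOX]-1
p5 X@[XOX/OXO/.OX]: (2,0)[XOX/OXO/XOX]+1*
p6 O@[XOX/OXO/XOX] terminal -1; root [X../O../.OX] d6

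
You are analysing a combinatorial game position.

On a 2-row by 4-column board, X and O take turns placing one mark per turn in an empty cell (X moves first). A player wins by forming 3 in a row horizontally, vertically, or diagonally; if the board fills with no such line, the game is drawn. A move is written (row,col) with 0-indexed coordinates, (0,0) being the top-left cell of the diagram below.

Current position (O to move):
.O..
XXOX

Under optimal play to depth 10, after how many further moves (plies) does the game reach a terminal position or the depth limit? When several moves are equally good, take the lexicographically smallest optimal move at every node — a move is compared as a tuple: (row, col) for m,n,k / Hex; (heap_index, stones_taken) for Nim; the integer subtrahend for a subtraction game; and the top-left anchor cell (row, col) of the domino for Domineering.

[.O../XXOX] O move#1: (0,0):+0/OO../XXOX, (0,2):+1/.OO./XXOX*, (0,3):+0/.O.O/XXOX
[.OO./XXOX] X move#2: (0,0):-1/XOO./XXOX*, (0,3):-1/.OOX/XXOX
[XOO./XXOX] O move#3: (0,3):+1/XOOO/XXOX*
[XOOO/XXOX] end (terminal -1, X#4); searched .O../XXOX to 10

PV length from [.O../XXOX]: 3 plies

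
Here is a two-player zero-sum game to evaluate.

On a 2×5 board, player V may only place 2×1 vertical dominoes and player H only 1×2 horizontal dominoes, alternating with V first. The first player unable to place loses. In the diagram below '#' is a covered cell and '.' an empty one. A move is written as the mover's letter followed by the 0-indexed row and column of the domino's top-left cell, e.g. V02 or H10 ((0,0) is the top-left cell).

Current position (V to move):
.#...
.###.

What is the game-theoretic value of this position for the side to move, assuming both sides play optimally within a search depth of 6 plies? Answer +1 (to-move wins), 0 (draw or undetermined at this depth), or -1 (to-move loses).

value(.#.../.###., V) = +1

[.#.../.###.] V move#1: V00:-1/##.../####., V04:+1/.#..#/.####*
[.#..#/.####] H move#2: H02:-1/.####/.####*
[.####/.####] V move#3: V00:+1/#####/#####*
[#####/#####] end (terminal -1, H#4); searched .#.../.###. to 6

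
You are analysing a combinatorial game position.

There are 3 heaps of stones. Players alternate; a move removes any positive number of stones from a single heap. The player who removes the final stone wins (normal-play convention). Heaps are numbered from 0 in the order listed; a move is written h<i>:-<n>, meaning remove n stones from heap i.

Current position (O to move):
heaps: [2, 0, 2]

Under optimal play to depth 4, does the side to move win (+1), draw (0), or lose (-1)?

value((2,0,2), O) = -1

p1 O@[(2,0,2)]: h0:-1[(1,0,2)]-1* h0:-2[(0,0,2)]-1 h2:-1[(2,0,1)]-1 h2:-2[(2,0,0)]-1
p2 X@[(1,0,2)]: h0:-1[(0,0,2)]-1 h2:-1[(1,0,1)]+1* h2:-2[(1,0,0)]-1
p3 O@[(1,0,1)]: h0:-1[(0,0,1)]-1* h2:-1[(1,0,0)]-1
p4 X@[(0,0,1)]: h2:-1[(0,0,0)]+1*
p5 O@[(0,0,0)] terminal -1; root [(2,0,2)] d4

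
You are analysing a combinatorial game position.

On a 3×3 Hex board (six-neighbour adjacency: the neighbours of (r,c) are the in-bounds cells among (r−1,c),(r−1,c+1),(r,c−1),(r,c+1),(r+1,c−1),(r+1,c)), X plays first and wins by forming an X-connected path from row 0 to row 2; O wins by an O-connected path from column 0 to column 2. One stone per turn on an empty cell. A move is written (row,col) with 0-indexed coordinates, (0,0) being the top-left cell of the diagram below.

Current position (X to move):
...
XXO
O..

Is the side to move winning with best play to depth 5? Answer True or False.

X winning at [.../XXO/O..]: True

ply 1, X at .../XXO/O.. | (0,0)=-1→X../XXO/O..; (0,1)=-1→.X./XXO/O..; (0,2)=-1→..X/XXO/O..; (2,1)=+1→.../XXO/OX.*; (2,2)=-1→.../XXO/O.X
ply 2, O at .../XXO/OX. | (0,0)=-1→O../XXO/OX.*; (0,1)=-1→.O./XXO/OX.; (0,2)=-1→..O/XXO/OX.; (2,2)=-1→.../XXO/OXO
ply 3, X at O../XXO/OX. | (0,1)=+1→OX./XXO/OX.*; (0,2)=+1→O.X/XXO/OX.; (2,2)=+1→O../XXO/OXX
ply 4: OX./XXO/OX. is terminal -1 (O); from .../XXO/O.. depth 5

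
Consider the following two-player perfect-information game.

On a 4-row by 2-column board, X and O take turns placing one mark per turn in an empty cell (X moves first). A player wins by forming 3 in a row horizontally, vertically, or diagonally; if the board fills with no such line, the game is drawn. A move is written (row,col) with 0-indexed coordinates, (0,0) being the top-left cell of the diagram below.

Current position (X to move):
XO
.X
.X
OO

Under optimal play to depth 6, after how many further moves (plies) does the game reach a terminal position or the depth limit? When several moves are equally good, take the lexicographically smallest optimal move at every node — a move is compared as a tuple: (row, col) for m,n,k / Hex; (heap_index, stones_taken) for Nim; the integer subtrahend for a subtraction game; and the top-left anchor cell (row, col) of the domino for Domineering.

PV length from [XO/.X/.X/OO]: 2 plies

[XO/.X/.X/OO] X move#1: (1,0):+0/XO/XX/.X/OO*, (2,0):+0/XO/.X/XX/OO
[XO/XX/.X/OO] O move#2: (2,0):+0/XO/XX/OX/OO*
[XO/XX/OX/OO] end (terminal +0, X#3); searched XO/.X/.X/OO to 6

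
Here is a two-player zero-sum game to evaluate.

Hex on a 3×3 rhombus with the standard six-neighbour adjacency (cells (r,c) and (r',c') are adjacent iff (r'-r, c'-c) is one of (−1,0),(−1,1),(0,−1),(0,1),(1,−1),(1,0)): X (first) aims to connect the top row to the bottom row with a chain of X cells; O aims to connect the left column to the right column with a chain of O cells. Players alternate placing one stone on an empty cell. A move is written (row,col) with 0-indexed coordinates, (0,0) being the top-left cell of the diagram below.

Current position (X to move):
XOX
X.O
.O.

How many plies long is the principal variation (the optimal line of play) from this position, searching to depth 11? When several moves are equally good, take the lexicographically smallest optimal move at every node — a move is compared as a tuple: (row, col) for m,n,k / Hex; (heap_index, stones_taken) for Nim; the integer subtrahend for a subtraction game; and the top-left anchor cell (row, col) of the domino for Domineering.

PV length from [XOX/X.O/.O.]: 1 ply

[XOX/X.O/.O.] X move#1: (1,1):-1/XOX/XXO/.O., (2,0):+1/XOX/X.O/XO.*, (2,2):-1/XOX/X.O/.OX
[XOX/X.O/XO.] end (terminal -1, O#2); searched XOX/X.O/.O. to 11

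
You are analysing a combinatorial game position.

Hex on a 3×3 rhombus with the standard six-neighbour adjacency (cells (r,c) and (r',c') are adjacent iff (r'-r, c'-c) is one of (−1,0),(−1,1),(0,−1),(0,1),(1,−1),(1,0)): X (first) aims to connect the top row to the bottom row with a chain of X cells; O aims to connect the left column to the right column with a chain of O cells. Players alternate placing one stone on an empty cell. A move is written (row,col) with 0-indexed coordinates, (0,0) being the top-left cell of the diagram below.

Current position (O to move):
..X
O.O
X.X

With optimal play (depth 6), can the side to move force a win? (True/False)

O winning at [..X/O.O/X.X]: True

[..X/O.O/X.X] O move#1: (0,0):-1/O.X/O.O/X.X, (0,1):-1/.OX/O.O/X.X, (1,1):+1/..X/OOO/X.X*, (2,1):-1/..X/O.O/XOX
[..X/OOO/X.X] end (terminal -1, X#2); searched ..X/O.O/X.X to 6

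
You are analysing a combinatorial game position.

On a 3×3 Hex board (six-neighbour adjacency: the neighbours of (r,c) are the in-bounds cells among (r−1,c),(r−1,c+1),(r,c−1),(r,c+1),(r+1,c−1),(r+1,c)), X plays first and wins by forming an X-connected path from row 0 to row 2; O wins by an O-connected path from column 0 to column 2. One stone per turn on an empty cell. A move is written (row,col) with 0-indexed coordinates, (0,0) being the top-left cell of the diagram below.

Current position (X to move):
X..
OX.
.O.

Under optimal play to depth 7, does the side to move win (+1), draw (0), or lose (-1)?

value(X../OX./.O., X) = +1

[X../OX./.O.] X move#1: (0,1):-1/XX./OX./.O., (0,2):-1/X.X/OX./.O., (1,2):+1/X../OXX/.O.*, (2,0):+1/X../OX./XO., (2,2):+1/X../OX./.OX
[X../OXX/.O.] O move#2: (0,1):-1/XO./OXX/.O.*, (0,2):-1/X.O/OXX/.O., (2,0):-1/X../OXX/OO., (2,2):-1/X../OXX/.OO
[XO./OXX/.O.] X move#3: (0,2):+1/XOX/OXX/.O.*, (2,0):-1/XO./OXX/XO., (2,2):-1/XO./OXX/.OX
[XOX/OXX/.O.] O move#4: (2,0):-1/XOX/OXX/OO.*, (2,2):-1/XOX/OXX/.OO
[XOX/OXX/OO.] X move#5: (2,2):+1/XOX/OXX/OOX*
[XOX/OXX/OOX] end (terminal -1, O#6); searched X../OX./.O. to 7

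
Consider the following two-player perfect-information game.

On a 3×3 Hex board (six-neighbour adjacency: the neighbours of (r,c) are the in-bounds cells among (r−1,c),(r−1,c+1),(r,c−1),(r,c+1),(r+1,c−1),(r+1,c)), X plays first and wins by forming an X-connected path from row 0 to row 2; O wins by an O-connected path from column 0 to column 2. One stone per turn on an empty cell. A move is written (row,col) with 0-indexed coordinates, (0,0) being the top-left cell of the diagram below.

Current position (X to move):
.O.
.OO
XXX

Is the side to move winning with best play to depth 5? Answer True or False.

p1 X@[.O./.OO/XXX]: (0,0)[XO./.OO/XXX]-1* (0,2)[.OX/.OO/XXX]-1 (1,0)[.O./XOO/XXX]-1
p2 O@[XO./.OO/XXX]: (0,2)[XOO/.OO/XXX]-1 (1,0)[XO./OOO/XXX]+1*
p3 X@[XO./OOO/XXX] terminal -1; root [.O./.OO/XXX] d5

X winning at [.O./.OO/XXX]: False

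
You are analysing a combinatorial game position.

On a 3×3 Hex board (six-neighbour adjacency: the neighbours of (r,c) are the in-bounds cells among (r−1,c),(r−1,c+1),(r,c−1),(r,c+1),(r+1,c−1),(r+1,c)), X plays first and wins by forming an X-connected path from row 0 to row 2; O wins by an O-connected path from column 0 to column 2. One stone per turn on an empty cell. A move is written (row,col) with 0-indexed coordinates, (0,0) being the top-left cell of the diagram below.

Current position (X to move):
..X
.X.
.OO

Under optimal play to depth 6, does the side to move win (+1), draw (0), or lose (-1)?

value(..X/.X./.OO, X) = +1

ply 1, X at ..X/.X./.OO | (0,0)=-1→X.X/.X./.OO; (0,1)=-1→.XX/.X./.OO; (1,0)=-1→..X/XX./.OO; (1,2)=-1→..X/.XX/.OO; (2,0)=+1→..X/.X./XOO*
ply 2: ..X/.X./XOO is terminal -1 (O); from ..X/.X./.OO depth 6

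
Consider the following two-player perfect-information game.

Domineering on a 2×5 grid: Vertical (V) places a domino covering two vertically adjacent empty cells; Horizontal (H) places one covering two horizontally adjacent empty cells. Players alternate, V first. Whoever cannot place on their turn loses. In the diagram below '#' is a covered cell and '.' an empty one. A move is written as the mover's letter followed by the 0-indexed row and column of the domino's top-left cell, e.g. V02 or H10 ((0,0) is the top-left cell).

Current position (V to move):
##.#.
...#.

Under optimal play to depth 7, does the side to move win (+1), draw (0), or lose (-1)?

value(##.#./...#., V) = +1

[##.#./...#.] V move#1: V02:+1/####./..##.*, V04:-1/##.##/...##
[####./..##.] H move#2: H10:-1/####./####.*
[####./####.] V move#3: V04:+1/#####/#####*
[#####/#####] end (terminal -1, H#4); searched ##.#./...#. to 7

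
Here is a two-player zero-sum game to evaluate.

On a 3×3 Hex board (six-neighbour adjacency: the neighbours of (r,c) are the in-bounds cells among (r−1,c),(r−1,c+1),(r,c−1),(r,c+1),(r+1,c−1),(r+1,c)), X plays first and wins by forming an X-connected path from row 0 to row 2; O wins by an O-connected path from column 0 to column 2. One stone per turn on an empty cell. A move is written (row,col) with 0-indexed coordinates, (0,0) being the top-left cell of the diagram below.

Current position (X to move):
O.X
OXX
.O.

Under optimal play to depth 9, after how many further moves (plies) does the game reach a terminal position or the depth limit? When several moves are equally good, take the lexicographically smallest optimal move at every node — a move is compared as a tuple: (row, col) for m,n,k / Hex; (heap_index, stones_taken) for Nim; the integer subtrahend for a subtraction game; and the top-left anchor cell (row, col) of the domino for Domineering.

ply 1, X at O.X/OXX/.O. | (0,1)=+1→OXX/OXX/.O.*; (2,0)=+1→O.X/OXX/XO.; (2,2)=+1→O.X/OXX/.OX
ply 2, O at OXX/OXX/.O. | (2,0)=-1→OXX/OXX/OO.*; (2,2)=-1→OXX/OXX/.OO
ply 3, X at OXX/OXX/OO. | (2,2)=+1→OXX/OXX/OOX*
ply 4: OXX/OXX/OOX is terminal -1 (O); from O.X/OXX/.O. depth 9

PV length from [O.X/OXX/.O.]: 3 plies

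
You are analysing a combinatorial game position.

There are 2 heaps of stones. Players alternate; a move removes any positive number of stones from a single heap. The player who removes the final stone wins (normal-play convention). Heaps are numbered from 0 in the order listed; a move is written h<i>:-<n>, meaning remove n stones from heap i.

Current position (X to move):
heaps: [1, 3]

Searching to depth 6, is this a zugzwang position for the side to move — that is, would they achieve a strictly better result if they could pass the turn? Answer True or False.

zugzwang((1,3), X) = False

p1 X@[(1,3)]: h0:-1[(0,3)]-1 h1:-1[(1,2)]-1 h1:-2[(1,1)]+1* h1:-3[(1,0)]-1
p2 O@[(1,1)]: h0:-1[(0,1)]-1* h1:-1[(1,0)]-1
p3 X@[(0,1)]: h1:-1[(0,0)]+1*
p4 O@[(0,0)] terminal -1; root [(1,3)] d6
if X skipped the turn, O would face:
~ p1 O@[(1,3)]: h0:-1[(0,3)]-1 h1:-1[(1,2)]-1 h1:-2[(1,1)]+1* h1:-3[(1,0)]-1
~ p2 X@[(1,1)]: h0:-1[(0,1)]-1* h1:-1[(1,0)]-1
~ p3 O@[(0,1)]: h1:-1[(0,0)]+1*
~ p4 X@[(0,0)] terminal -1; root [(1,3)] d6
compare (X): move=+1 vs pass=-1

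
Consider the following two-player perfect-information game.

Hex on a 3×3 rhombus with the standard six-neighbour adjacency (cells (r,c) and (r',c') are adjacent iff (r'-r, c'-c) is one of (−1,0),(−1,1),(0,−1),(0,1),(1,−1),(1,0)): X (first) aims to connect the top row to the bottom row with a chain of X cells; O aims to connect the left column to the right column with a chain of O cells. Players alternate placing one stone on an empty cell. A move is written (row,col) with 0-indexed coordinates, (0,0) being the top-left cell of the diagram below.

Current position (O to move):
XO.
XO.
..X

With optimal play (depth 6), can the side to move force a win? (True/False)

O winning at [XO./XO./..X]: True

[XO./XO./..X] O move#1: (0,2):-1/XOO/XO./..X, (1,2):-1/XO./XOO/..X, (2,0):+1/XO./XO./O.X*, (2,1):-1/XO./XO./.OX
[XO./XO./O.X] X move#2: (0,2):-1/XOX/XO./O.X*, (1,2):-1/XO./XOX/O.X, (2,1):-1/XO./XO./OXX
[XOX/XO./O.X] O move#3: (1,2):+1/XOX/XOO/O.X*, (2,1):-1/XOX/XO./OOX
[XOX/XOO/O.X] end (terminal -1, X#4); searched XO./XO./..X to 6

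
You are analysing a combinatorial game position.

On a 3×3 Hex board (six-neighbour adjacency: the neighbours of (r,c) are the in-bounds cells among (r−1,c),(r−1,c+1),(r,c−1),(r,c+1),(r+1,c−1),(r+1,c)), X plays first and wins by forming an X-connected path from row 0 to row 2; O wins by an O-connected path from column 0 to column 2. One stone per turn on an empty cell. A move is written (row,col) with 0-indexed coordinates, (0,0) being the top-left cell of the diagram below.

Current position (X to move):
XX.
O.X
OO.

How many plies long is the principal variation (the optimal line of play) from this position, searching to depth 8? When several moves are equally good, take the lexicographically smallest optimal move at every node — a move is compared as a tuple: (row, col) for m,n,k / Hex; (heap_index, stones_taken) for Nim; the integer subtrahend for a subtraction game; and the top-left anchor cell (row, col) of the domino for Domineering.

PV length from [XX./O.X/OO.]: 3 plies

ply 1, X at XX./O.X/OO. | (0,2)=-1→XXX/O.X/OO.; (1,1)=-1→XX./OXX/OO.; (2,2)=+1→XX./O.X/OOX*
ply 2, O at XX./O.X/OOX | (0,2)=-1→XXO/O.X/OOX*; (1,1)=-1→XX./OOX/OOX
ply 3, X at XXO/O.X/OOX | (1,1)=+1→XXO/OXX/OOX*
ply 4: XXO/OXX/OOX is terminal -1 (O); from XX./O.X/OO. depth 8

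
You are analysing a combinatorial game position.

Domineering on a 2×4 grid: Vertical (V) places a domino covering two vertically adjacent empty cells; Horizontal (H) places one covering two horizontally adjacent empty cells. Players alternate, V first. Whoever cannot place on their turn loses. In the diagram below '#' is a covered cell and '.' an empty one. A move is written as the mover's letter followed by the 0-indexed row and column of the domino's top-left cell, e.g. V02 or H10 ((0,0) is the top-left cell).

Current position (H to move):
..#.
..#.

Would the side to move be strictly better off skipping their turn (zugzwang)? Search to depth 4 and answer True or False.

zugzwang(..#./..#., H) = False

ply 1, H at ..#./..#. | H00=+1→###./..#.*; H10=+1→..#./###.
ply 2, V at ###./..#. | V03=-1→####/..##*
ply 3, H at ####/..## | H10=+1→####/####*
ply 4: ####/#### is terminal -1 (V); from ..#./..#. depth 4
if H skipped the turn, V would face:
~ ply 1, V at ..#./..#. | V00=+1→#.#./#.#.*; V01=+1→.##./.##.; V03=-1→..##/..##
~ ply 2: #.#./#.#. is terminal -1 (H); from ..#./..#. depth 4
compare (H): move=+1 vs pass=-1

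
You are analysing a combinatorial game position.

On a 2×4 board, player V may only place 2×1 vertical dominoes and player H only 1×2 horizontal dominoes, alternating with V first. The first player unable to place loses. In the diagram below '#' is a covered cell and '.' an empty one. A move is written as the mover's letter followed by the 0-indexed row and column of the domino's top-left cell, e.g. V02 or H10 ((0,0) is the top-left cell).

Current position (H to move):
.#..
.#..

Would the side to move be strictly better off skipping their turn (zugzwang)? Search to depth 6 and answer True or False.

zugzwang(.#../.#.., H) = False

ply 1, H at .#../.#.. | H02=+1→.###/.#..*; H12=+1→.#../.###
ply 2, V at .###/.#.. | V00=-1→####/##..*
ply 3, H at ####/##.. | H12=+1→####/####*
ply 4: ####/#### is terminal -1 (V); from .#../.#.. depth 6
if H skipped the turn, V would face:
~ ply 1, V at .#../.#.. | V00=-1→##../##..; V02=+1→.##./.##.*; V03=+1→.#.#/.#.#
~ ply 2: .##./.##. is terminal -1 (H); from .#../.#.. depth 6
compare (H): move=+1 vs pass=-1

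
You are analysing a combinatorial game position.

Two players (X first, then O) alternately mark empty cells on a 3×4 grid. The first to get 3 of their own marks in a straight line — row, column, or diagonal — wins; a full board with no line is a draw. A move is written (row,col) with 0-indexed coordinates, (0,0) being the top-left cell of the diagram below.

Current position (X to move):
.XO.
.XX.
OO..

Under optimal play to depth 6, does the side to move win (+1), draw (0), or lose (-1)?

p1 X@[.XO./.XX./OO..]: (0,0)[XXO./.XX./OO..]-1 (0,3)[.XOX/.XX./OO..]-1 (1,0)[.XO./XXX./OO..]+1* (1,3)[.XO./.XXX/OO..]+1 (2,2)[.XO./.XX./OOX.]+1 (2,3)[.XO./.XX./OO.X]+1
p2 O@[.XO./XXX./OO..] terminal -1; root [.XO./.XX./OO..] d6

value(.XO./.XX./OO.., X) = +1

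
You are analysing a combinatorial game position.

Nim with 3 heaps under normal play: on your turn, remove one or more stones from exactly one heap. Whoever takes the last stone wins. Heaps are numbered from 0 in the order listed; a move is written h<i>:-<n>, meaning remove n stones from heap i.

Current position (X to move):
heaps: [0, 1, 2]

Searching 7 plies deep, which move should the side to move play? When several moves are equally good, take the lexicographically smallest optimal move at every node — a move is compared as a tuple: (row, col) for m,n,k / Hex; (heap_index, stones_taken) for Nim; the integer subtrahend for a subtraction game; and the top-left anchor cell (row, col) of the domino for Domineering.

X's best at [(0,1,2)]: h2:-1

ply 1, X at (0,1,2) | h1:-1=-1→(0,0,2); h2:-1=+1→(0,1,1)*; h2:-2=-1→(0,1,0)
ply 2, O at (0,1,1) | h1:-1=-1→(0,0,1)*; h2:-1=-1→(0,1,0)
ply 3, X at (0,0,1) | h2:-1=+1→(0,0,0)*
ply 4: (0,0,0) is terminal -1 (O); from (0,1,2) depth 7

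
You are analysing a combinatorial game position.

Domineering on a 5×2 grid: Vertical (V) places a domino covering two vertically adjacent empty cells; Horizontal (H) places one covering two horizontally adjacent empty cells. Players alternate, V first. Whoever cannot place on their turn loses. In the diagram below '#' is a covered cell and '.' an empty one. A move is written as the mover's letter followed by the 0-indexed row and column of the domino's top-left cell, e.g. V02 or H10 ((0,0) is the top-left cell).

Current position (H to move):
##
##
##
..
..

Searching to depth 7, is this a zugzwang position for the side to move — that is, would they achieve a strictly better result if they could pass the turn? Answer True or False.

zugzwang(##/##/##/../.., H) = False

ply 1, H at ##/##/##/../.. | H30=+1→##/##/##/##/..*; H40=+1→##/##/##/../##
ply 2: ##/##/##/##/.. is terminal -1 (V); from ##/##/##/../.. depth 7
suppose H passes — search the same position with V to move:
pass> ply 1, V at ##/##/##/../.. | V30=+1→##/##/##/#./#.*; V31=+1→##/##/##/.#/.#
pass> ply 2: ##/##/##/#./#. is terminal -1 (H); from ##/##/##/../.. depth 7
for H: play +1, pass -1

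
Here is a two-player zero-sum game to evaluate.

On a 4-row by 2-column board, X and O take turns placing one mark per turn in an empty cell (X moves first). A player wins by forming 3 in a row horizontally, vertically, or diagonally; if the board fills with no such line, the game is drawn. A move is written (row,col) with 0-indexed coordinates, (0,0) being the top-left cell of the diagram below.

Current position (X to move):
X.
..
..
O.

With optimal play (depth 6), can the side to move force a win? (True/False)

ply 1, X at X./../../O. | (0,1)=+0→XX/../../O.*; (1,0)=+0→X./X./../O.; (1,1)=+0→X./.X/../O.; (2,0)=+0→X./../X./O.; (2,1)=+0→X./../.X/O.; (3,1)=+0→X./../../OX
ply 2, O at XX/../../O. | (1,0)=+0→XX/O./../O.*; (1,1)=+0→XX/.O/../O.; (2,0)=+0→XX/../O./O.; (2,1)=+0→XX/../.O/O.; (3,1)=+0→XX/../../OO
ply 3, X at XX/O./../O. | (1,1)=-1→XX/OX/../O.; (2,0)=+0→XX/O./X./O.*; (2,1)=-1→XX/O./.X/O.; (3,1)=-1→XX/O./../OX
ply 4, O at XX/O./X./O. | (1,1)=+0→XX/OO/X./O.*; (2,1)=+0→XX/O./XO/O.; (3,1)=+0→XX/O./X./OO
ply 5, X at XX/OO/X./O. | (2,1)=+0→XX/OO/XX/O.*; (3,1)=+0→XX/OO/X./OX
ply 6, O at XX/OO/XX/O. | (3,1)=+0→XX/OO/XX/OO*
ply 7: XX/OO/XX/OO is terminal +0 (X); from X./../../O. depth 6

X winning at [X./../../O.]: False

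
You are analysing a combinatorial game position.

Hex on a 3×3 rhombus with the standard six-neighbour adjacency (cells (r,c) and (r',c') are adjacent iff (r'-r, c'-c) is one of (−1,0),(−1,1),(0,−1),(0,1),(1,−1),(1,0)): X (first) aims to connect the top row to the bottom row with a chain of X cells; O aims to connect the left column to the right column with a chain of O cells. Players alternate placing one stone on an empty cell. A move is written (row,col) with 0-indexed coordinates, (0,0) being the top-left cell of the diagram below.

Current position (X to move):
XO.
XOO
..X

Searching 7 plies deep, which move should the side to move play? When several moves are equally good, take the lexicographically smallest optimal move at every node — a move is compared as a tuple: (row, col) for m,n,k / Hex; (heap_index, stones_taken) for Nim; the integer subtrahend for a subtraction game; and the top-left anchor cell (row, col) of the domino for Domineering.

X's best at [XO./XOO/..X]: (2,0)

[XO./XOO/..X] X move#1: (0,2):-1/XOX/XOO/..X, (2,0):+1/XO./XOO/X.X*, (2,1):-1/XO./XOO/.XX
[XO./XOO/X.X] end (terminal -1, O#2); searched XO./XOO/..X to 7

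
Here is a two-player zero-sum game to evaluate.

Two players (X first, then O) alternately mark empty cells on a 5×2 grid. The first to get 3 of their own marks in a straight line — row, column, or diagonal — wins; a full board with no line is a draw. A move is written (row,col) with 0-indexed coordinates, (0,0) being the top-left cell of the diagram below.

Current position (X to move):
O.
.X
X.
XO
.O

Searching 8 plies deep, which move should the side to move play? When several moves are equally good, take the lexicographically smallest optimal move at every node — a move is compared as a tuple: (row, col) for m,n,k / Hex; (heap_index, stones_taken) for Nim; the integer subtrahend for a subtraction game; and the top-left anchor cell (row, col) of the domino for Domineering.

[O./.X/X./XO/.O] X move#1: (0,1):-1/OX/.X/X./XO/.O, (1,0):+1/O./XX/X./XO/.O*, (2,1):+1/O./.X/XX/XO/.O, (4,0):+1/O./.X/X./XO/XO
[O./XX/X./XO/.O] end (terminal -1, O#2); searched O./.X/X./XO/.O to 8

X's best at [O./.X/X./XO/.O]: (1,0)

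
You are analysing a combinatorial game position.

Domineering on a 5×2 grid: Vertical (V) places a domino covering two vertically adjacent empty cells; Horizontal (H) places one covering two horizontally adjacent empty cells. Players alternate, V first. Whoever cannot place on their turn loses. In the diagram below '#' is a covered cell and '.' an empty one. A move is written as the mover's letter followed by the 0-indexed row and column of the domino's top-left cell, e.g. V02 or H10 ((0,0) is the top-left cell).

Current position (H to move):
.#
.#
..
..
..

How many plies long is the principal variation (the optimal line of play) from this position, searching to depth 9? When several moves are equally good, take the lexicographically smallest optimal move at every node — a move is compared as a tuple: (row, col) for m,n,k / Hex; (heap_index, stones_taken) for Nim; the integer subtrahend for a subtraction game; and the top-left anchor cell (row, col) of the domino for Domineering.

[.#/.#/../../..] H move#1: H20:-1/.#/.#/##/../.., H30:+1/.#/.#/../##/..*, H40:-1/.#/.#/../../##
[.#/.#/../##/..] V move#2: V00:-1/##/##/../##/..*, V10:-1/.#/##/#./##/..
[##/##/../##/..] H move#3: H20:+1/##/##/##/##/..*, H40:+1/##/##/../##/##
[##/##/##/##/..] end (terminal -1, V#4); searched .#/.#/../../.. to 9

PV length from [.#/.#/../../..]: 3 plies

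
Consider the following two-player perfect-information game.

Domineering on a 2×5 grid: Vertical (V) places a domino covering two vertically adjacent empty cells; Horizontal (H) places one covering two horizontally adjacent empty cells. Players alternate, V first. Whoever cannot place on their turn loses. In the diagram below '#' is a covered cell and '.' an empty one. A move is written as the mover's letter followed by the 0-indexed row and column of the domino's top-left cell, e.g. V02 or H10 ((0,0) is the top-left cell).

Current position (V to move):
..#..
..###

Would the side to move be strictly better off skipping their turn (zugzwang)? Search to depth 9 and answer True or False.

zugzwang(..#../..###, V) = False

p1 V@[..#../..###]: V00[#.#../#.###]+1* V01[.##../.####]+1
p2 H@[#.#../#.###]: H03[#.###/#.###]-1*
p3 V@[#.###/#.###]: V01[#####/#####]+1*
p4 H@[#####/#####] terminal -1; root [..#../..###] d9
suppose V passes — search the same position with H to move:
pass> p1 H@[..#../..###]: H00[###../..###]+1* H03[..###/..###]-1 H10[..#../#####]+1
pass> p2 V@[###../..###] terminal -1; root [..#../..###] d9
for V: play +1, pass -1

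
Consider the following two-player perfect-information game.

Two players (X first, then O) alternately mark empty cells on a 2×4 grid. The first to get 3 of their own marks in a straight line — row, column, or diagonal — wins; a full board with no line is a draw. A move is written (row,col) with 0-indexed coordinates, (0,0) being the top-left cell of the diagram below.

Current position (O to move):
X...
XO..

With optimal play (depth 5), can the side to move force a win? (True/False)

O winning at [X.../XO..]: False

p1 O@[X.../XO..]: (0,1)[XO../XO..]+0* (0,2)[X.O./XO..]+0 (0,3)[X..O/XO..]+0 (1,2)[X.../XOO.]+0 (1,3)[X.../XO.O]+0
p2 X@[XO../XO..]: (0,2)[XOX./XO..]+0* (0,3)[XO.X/XO..]+0 (1,2)[XO../XOX.]+0 (1,3)[XO../XO.X]+0
p3 O@[XOX./XO..]: (0,3)[XOXO/XO..]+0* (1,2)[XOX./XOO.]+0 (1,3)[XOX./XO.O]+0
p4 X@[XOXO/XO..]: (1,2)[XOXO/XOX.]+0* (1,3)[XOXO/XO.X]+0
p5 O@[XOXO/XOX.]: (1,3)[XOXO/XOXO]+0*
p6 X@[XOXO/XOXO] terminal +0; root [X.../XO..] d5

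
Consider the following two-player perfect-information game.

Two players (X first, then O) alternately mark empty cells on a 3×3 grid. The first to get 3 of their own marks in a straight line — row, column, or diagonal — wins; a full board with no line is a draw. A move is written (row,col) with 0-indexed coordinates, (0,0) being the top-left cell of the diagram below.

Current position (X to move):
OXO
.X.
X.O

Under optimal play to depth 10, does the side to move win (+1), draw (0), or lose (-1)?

ply 1, X at OXO/.X./X.O | (1,0)=-1→OXO/XX./X.O; (1,2)=+1→OXO/.XX/X.O*; (2,1)=+1→OXO/.X./XXO
ply 2, O at OXO/.XX/X.O | (1,0)=-1→OXO/OXX/X.O*; (2,1)=-1→OXO/.XX/XOO
ply 3, X at OXO/OXX/X.O | (2,1)=+1→OXO/OXX/XXO*
ply 4: OXO/OXX/XXO is terminal -1 (O); from OXO/.X./X.O depth 10

value(OXO/.X./X.O, X) = +1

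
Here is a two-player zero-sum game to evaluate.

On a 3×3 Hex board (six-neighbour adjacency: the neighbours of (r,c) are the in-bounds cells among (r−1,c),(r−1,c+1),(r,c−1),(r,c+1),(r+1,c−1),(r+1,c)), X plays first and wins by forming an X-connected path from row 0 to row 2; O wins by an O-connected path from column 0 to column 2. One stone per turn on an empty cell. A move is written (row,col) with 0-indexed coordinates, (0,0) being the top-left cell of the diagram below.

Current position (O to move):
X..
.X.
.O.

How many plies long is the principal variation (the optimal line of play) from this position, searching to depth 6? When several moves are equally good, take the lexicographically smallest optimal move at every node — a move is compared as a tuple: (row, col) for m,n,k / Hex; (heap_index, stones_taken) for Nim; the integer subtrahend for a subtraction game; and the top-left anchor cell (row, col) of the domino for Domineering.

ply 1, O at X../.X./.O. | (0,1)=-1→XO./.X./.O.; (0,2)=-1→X.O/.X./.O.; (1,0)=-1→X../OX./.O.; (1,2)=-1→X../.XO/.O.; (2,0)=+1→X../.X./OO.*; (2,2)=-1→X../.X./.OO
ply 2, X at X../.X./OO. | (0,1)=-1→XX./.X./OO.*; (0,2)=-1→X.X/.X./OO.; (1,0)=-1→X../XX./OO.; (1,2)=-1→X../.XX/OO.; (2,2)=-1→X../.X./OOX
ply 3, O at XX./.X./OO. | (0,2)=+1→XXO/.X./OO.*; (1,0)=+1→XX./OX./OO.; (1,2)=+1→XX./.XO/OO.; (2,2)=+1→XX./.X./OOO
ply 4, X at XXO/.X./OO. | (1,0)=-1→XXO/XX./OO.*; (1,2)=-1→XXO/.XX/OO.; (2,2)=-1→XXO/.X./OOX
ply 5, O at XXO/XX./OO. | (1,2)=+1→XXO/XXO/OO.*; (2,2)=+1→XXO/XX./OOO
ply 6: XXO/XXO/OO. is terminal -1 (X); from X../.X./.O. depth 6

PV length from [X../.X./.O.]: 5 plies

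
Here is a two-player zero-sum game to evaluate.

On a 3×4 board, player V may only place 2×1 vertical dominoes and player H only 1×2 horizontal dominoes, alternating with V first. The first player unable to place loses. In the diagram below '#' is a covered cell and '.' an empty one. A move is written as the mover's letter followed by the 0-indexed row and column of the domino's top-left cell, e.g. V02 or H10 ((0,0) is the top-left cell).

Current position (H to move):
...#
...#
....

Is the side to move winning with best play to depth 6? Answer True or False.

[...#/...#/....] H move#1: H00:-1/##.#/...#/...., H01:-1/.###/...#/...., H10:+1/...#/##.#/....*, H11:+1/...#/.###/...., H20:-1/...#/...#/##.., H21:-1/...#/...#/.##., H22:-1/...#/...#/..##
[...#/##.#/....] V move#2: V02:-1/..##/####/....*, V12:-1/...#/####/..#.
[..##/####/....] H move#3: H00:+1/####/####/....*, H20:+1/..##/####/##.., H21:+1/..##/####/.##., H22:+1/..##/####/..##
[####/####/....] end (terminal -1, V#4); searched ...#/...#/.... to 6

H winning at [...#/...#/....]: True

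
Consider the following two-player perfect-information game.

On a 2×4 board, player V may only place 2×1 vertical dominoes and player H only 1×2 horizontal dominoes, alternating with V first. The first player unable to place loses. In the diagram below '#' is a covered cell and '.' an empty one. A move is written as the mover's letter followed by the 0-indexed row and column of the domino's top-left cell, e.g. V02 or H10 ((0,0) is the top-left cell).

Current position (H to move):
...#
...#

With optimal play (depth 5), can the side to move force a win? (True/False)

p1 H@[...#/...#]: H00[##.#/...#]+1* H01[.###/...#]+1 H10[...#/##.#]+1 H11[...#/.###]+1
p2 V@[##.#/...#]: V02[####/..##]-1*
p3 H@[####/..##]: H10[####/####]+1*
p4 V@[####/####] terminal -1; root [...#/...#] d5

H winning at [...#/...#]: True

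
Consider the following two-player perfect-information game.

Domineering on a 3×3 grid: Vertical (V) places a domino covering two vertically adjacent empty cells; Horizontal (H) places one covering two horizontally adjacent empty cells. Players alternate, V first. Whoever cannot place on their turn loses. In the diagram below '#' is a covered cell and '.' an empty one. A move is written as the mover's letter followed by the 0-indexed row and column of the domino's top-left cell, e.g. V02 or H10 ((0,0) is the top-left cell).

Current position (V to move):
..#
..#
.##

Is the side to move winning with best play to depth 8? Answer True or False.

V winning at [..#/..#/.##]: True

ply 1, V at ..#/..#/.## | V00=+1→#.#/#.#/.##*; V01=+1→.##/.##/.##; V10=-1→..#/#.#/###
ply 2: #.#/#.#/.## is terminal -1 (H); from ..#/..#/.## depth 8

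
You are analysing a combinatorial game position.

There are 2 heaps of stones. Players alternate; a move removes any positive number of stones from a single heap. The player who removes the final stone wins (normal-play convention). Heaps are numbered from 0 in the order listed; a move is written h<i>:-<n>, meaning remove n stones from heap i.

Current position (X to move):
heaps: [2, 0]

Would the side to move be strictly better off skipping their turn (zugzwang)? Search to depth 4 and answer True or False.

[(2,0)] X move#1: h0:-1:-1/(1,0), h0:-2:+1/(0,0)*
[(0,0)] end (terminal -1, O#2); searched (2,0) to 4
if X skipped the turn, O would face:
~ [(2,0)] O move#1: h0:-1:-1/(1,0), h0:-2:+1/(0,0)*
~ [(0,0)] end (terminal -1, X#2); searched (2,0) to 4
compare (X): move=+1 vs pass=-1

zugzwang((2,0), X) = False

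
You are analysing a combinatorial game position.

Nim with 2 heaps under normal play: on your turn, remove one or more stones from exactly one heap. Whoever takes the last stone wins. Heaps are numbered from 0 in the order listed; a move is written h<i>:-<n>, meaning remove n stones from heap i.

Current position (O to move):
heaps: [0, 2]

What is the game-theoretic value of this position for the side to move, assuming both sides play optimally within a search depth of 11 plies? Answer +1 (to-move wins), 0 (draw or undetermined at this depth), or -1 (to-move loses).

value((0,2), O) = +1

p1 O@[(0,2)]: h1:-1[(0,1)]-1 h1:-2[(0,0)]+1*
p2 X@[(0,0)] terminal -1; root [(0,2)] d11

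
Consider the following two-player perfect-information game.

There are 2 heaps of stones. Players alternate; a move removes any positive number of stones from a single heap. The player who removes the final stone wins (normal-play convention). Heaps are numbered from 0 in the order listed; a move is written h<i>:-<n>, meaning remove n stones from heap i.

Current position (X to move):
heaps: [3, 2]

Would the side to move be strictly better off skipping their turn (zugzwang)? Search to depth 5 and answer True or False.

zugzwang((3,2), X) = False

p1 X@[(3,2)]: h0:-1[(2,2)]+1* h0:-2[(1,2)]-1 h0:-3[(0,2)]-1 h1:-1[(3,1)]-1 h1:-2[(3,0)]-1
p2 O@[(2,2)]: h0:-1[(1,2)]-1* h0:-2[(0,2)]-1 h1:-1[(2,1)]-1 h1:-2[(2,0)]-1
p3 X@[(1,2)]: h0:-1[(0,2)]-1 h1:-1[(1,1)]+1* h1:-2[(1,0)]-1
p4 O@[(1,1)]: h0:-1[(0,1)]-1* h1:-1[(1,0)]-1
p5 X@[(0,1)]: h1:-1[(0,0)]+1*
p6 O@[(0,0)] terminal -1; root [(3,2)] d5
if X skipped the turn, O would face:
~ p1 O@[(3,2)]: h0:-1[(2,2)]+1* h0:-2[(1,2)]-1 h0:-3[(0,2)]-1 h1:-1[(3,1)]-1 h1:-2[(3,0)]-1
~ p2 X@[(2,2)]: h0:-1[(1,2)]-1* h0:-2[(0,2)]-1 h1:-1[(2,1)]-1 h1:-2[(2,0)]-1
~ p3 O@[(1,2)]: h0:-1[(0,2)]-1 h1:-1[(1,1)]+1* h1:-2[(1,0)]-1
~ p4 X@[(1,1)]: h0:-1[(0,1)]-1* h1:-1[(1,0)]-1
~ p5 O@[(0,1)]: h1:-1[(0,0)]+1*
~ p6 X@[(0,0)] terminal -1; root [(3,2)] d5
compare (X): move=+1 vs pass=-1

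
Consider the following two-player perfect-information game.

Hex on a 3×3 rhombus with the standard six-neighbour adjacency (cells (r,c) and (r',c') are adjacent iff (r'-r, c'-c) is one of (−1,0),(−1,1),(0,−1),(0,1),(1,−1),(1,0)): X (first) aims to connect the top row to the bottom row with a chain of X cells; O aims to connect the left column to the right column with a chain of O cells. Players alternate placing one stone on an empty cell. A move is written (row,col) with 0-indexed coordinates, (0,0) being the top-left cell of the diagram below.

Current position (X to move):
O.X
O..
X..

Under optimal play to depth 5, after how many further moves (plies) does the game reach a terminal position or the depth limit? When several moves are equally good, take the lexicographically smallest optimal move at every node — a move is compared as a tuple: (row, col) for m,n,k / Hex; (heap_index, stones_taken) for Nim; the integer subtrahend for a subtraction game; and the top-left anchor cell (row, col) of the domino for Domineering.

PV length from [O.X/O../X..]: 5 plies

p1 X@[O.X/O../X..]: (0,1)[OXX/O../X..]+1* (1,1)[O.X/OX./X..]+1 (1,2)[O.X/O.X/X..]+1 (2,1)[O.X/O../XX.]+1 (2,2)[O.X/O../X.X]+1
p2 O@[OXX/O../X..]: (1,1)[OXX/OO./X..]-1* (1,2)[OXX/O.O/X..]-1 (2,1)[OXX/O../XO.]-1 (2,2)[OXX/O../X.O]-1
p3 X@[OXX/OO./X..]: (1,2)[OXX/OOX/X..]+1* (2,1)[OXX/OO./XX.]-1 (2,2)[OXX/OO./X.X]-1
p4 O@[OXX/OOX/X..]: (2,1)[OXX/OOX/XO.]-1* (2,2)[OXX/OOX/X.O]-1
p5 X@[OXX/OOX/XO.]: (2,2)[OXX/OOX/XOX]+1*
p6 O@[OXX/OOX/XOX] terminal -1; root [O.X/O../X..] d5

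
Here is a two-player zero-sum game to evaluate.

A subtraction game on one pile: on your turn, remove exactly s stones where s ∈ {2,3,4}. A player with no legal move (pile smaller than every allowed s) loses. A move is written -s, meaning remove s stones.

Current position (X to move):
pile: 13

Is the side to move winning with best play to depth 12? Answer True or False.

[13] X move#1: -2:-1/11*, -3:-1/10, -4:-1/9
[11] O move#2: -2:-1/9, -3:-1/8, -4:+1/7*
[7] X move#3: -2:-1/5*, -3:-1/4, -4:-1/3
[5] O move#4: -2:-1/3, -3:-1/2, -4:+1/1*
[1] end (terminal -1, X#5); searched 13 to 12

X winning at [13]: False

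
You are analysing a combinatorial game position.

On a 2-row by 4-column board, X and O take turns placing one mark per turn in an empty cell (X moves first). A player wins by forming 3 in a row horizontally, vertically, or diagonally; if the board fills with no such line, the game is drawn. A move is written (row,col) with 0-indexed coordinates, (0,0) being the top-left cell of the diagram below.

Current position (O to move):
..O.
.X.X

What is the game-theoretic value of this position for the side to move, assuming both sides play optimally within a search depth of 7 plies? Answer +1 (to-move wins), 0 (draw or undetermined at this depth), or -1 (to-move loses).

[..O./.X.X] O move#1: (0,0):-1/O.O./.X.X, (0,1):-1/.OO./.X.X, (0,3):-1/..OO/.X.X, (1,0):-1/..O./OX.X, (1,2):+0/..O./.XOX*
[..O./.XOX] X move#2: (0,0):+0/X.O./.XOX*, (0,1):+0/.XO./.XOX, (0,3):+0/..OX/.XOX, (1,0):-1/..O./XXOX
[X.O./.XOX] O move#3: (0,1):+0/XOO./.XOX*, (0,3):+0/X.OO/.XOX, (1,0):+0/X.O./OXOX
[XOO./.XOX] X move#4: (0,3):+0/XOOX/.XOX*, (1,0):-1/XOO./XXOX
[XOOX/.XOX] O move#5: (1,0):+0/XOOX/OXOX*
[XOOX/OXOX] end (terminal +0, X#6); searched ..O./.X.X to 7

value(..O./.X.X, O) = 0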